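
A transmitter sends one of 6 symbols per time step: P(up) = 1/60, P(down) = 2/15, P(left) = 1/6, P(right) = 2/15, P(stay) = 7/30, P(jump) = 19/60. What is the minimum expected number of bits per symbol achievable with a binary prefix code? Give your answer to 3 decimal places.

Repeatedly combine the two least-probable nodes; the expected code length is the sum of the merged weights.
merge 1/60 + 2/15 → 3/20
merge 2/15 + 3/20 → 17/60
merge 1/6 + 7/30 → 2/5
merge 17/60 + 19/60 → 3/5
merge 2/5 + 3/5 → 1
L = 3/20 + 17/60 + 2/5 + 3/5 + 1 = 73/30 ≈ 2.433 bits/symbol.

2.433 bits/symbol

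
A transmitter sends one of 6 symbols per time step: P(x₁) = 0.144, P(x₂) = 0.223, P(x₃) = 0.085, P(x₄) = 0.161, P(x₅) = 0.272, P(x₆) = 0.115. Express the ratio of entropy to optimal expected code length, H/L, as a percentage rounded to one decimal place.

99.1%

Entropy H = −Σ p log₂ p ≈ 2.4816 bits.
Huffman merges: 17/200+23/200→1/5; 18/125+161/1000→61/200; 1/5+223/1000→423/1000; 34/125+61/200→577/1000; 423/1000+577/1000→1. L = 501/200 ≈ 2.5050.
Efficiency = H/L = 2.4816/2.5050 = 99.1%.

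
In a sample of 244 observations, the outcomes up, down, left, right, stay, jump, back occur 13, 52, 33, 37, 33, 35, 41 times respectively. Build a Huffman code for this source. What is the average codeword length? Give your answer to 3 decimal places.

Probabilities are the counts divided by 244.
Repeatedly combine the two least-probable nodes; the expected code length is the sum of the merged weights.
merge 13/244 + 33/244 → 23/122
merge 33/244 + 35/244 → 17/61
merge 37/244 + 41/244 → 39/122
merge 23/122 + 13/61 → 49/122
merge 17/61 + 39/122 → 73/122
merge 49/122 + 73/122 → 1
L = 23/122 + 17/61 + 39/122 + 49/122 + 73/122 + 1 = 170/61 ≈ 2.787 bits/symbol.

2.787 bits/symbol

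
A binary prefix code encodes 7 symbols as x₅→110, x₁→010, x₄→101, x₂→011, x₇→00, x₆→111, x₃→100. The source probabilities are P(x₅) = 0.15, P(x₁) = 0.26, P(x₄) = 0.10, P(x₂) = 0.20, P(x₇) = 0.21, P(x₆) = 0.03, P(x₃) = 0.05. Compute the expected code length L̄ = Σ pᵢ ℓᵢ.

L̄ = Σ pᵢ·ℓᵢ = 0.15·3 + 0.26·3 + 0.10·3 + 0.20·3 + 0.21·2 + 0.03·3 + 0.05·3 = 2.79 bits/symbol.

2.79 bits/symbol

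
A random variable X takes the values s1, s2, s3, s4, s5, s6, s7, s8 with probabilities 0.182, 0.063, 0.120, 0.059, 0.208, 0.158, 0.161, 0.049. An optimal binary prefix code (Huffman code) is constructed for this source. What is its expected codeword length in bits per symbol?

Repeatedly combine the two least-probable nodes; the expected code length is the sum of the merged weights.
merge 49/1000 + 59/1000 → 27/250
merge 63/1000 + 27/250 → 171/1000
merge 3/25 + 79/500 → 139/500
merge 161/1000 + 171/1000 → 83/250
merge 91/500 + 26/125 → 39/100
merge 139/500 + 83/250 → 61/100
merge 39/100 + 61/100 → 1
L = 27/250 + 171/1000 + 139/500 + 83/250 + 39/100 + 61/100 + 1 = 2889/1000 = 2.889 bits/symbol.

2.889 bits/symbol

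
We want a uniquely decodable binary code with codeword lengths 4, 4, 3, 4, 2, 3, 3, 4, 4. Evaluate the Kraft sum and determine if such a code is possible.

0.9375; yes

With common denominator 2^4 = 16: Σ 2^(−ℓᵢ) = 1/16 + 1/16 + 2/16 + 1/16 + 4/16 + 2/16 + 2/16 + 1/16 + 1/16 = 15/16 = 0.9375.
Kraft's inequality requires Σ ≤ 1; here Σ = 0.9375 ≤ 1, so such a prefix code exists.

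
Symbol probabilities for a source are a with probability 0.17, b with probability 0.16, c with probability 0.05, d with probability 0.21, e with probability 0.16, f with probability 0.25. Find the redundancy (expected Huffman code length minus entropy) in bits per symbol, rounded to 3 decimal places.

0.070 bits

Entropy H = −Σ p log₂ p ≈ 2.4695 bits.
Huffman merges: 1/20+4/25→21/100; 4/25+17/100→33/100; 21/100+21/100→21/50; 1/4+33/100→29/50; 21/50+29/50→1. L = 127/50 ≈ 2.5400.
L − H = 2.5400 − 2.4695 = 0.070 bits.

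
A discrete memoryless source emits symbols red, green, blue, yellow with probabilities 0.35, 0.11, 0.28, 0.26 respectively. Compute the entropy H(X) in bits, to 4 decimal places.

H = −Σ pᵢ log₂ pᵢ.
−0.35·log₂(0.35) = 0.5301
−0.11·log₂(0.11) = 0.3503
−0.28·log₂(0.28) = 0.5142
−0.26·log₂(0.26) = 0.5053
Sum ≈ 1.8999 → 1.8999 bits.

1.8999 bits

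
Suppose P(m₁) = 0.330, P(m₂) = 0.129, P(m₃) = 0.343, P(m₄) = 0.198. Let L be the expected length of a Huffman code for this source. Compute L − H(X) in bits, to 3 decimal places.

Entropy H = −Σ p log₂ p ≈ 1.9011 bits.
Huffman merges: 129/1000+99/500→327/1000; 327/1000+33/100→657/1000; 343/1000+657/1000→1. L = 248/125 ≈ 1.9840.
L − H = 1.9840 − 1.9011 = 0.083 bits.

0.083 bits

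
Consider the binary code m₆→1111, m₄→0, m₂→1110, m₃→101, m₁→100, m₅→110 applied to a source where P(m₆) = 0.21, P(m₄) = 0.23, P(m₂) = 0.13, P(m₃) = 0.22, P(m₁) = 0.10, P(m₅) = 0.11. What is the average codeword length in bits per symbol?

2.88 bits/symbol

L̄ = Σ pᵢ·ℓᵢ = 0.21·4 + 0.23·1 + 0.13·4 + 0.22·3 + 0.10·3 + 0.11·3 = 2.88 bits/symbol.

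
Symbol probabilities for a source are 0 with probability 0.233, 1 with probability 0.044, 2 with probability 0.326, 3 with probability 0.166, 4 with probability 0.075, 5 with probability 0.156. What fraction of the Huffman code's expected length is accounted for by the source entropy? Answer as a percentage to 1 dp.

Entropy H = −Σ p log₂ p ≈ 2.3436 bits.
Huffman merges: 11/250+3/40→119/1000; 119/1000+39/250→11/40; 83/500+233/1000→399/1000; 11/40+163/500→601/1000; 399/1000+601/1000→1. L = 1197/500 ≈ 2.3940.
Efficiency = H/L = 2.3436/2.3940 = 97.9%.

97.9%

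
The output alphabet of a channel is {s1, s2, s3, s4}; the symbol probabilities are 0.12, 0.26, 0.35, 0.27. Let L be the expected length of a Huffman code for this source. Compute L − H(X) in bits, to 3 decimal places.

Entropy H = −Σ p log₂ p ≈ 1.9125 bits.
Huffman merges: 3/25+13/50→19/50; 27/100+7/20→31/50; 19/50+31/50→1. L = 2 ≈ 2.0000.
L − H = 2.0000 − 1.9125 = 0.088 bits.

0.088 bits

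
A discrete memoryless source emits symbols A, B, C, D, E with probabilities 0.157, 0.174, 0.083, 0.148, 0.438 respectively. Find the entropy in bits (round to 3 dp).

2.086 bits

H = −Σ pᵢ log₂ pᵢ.
−0.157·log₂(0.157) = 0.4194
−0.174·log₂(0.174) = 0.4390
−0.083·log₂(0.083) = 0.2980
−0.148·log₂(0.148) = 0.4079
−0.438·log₂(0.438) = 0.5217
Sum ≈ 2.0860 → 2.086 bits.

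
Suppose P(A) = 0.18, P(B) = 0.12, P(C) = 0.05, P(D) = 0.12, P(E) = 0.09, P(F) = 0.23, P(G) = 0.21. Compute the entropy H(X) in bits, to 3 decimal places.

2.669 bits

H = −Σ pᵢ log₂ pᵢ.
−0.18·log₂(0.18) = 0.4453
−0.12·log₂(0.12) = 0.3671
−0.05·log₂(0.05) = 0.2161
−0.12·log₂(0.12) = 0.3671
−0.09·log₂(0.09) = 0.3127
−0.23·log₂(0.23) = 0.4877
−0.21·log₂(0.21) = 0.4728
Sum ≈ 2.6687 → 2.669 bits.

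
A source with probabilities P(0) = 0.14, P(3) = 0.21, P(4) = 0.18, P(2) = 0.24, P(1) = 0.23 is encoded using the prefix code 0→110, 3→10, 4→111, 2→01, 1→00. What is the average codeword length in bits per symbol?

2.32 bits/symbol

L̄ = Σ pᵢ·ℓᵢ = 0.14·3 + 0.21·2 + 0.18·3 + 0.24·2 + 0.23·2 = 2.32 bits/symbol.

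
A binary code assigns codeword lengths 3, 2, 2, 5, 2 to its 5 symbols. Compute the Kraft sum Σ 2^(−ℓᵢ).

With common denominator 2^5 = 32: Σ 2^(−ℓᵢ) = 4/32 + 8/32 + 8/32 + 1/32 + 8/32 = 29/32 = 0.90625.

0.90625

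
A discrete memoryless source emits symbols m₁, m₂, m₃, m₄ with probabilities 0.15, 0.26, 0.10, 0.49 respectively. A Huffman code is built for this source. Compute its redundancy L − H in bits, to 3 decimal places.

Entropy H = −Σ p log₂ p ≈ 1.7523 bits.
Huffman merges: 1/10+3/20→1/4; 1/4+13/50→51/100; 49/100+51/100→1. L = 44/25 ≈ 1.7600.
L − H = 1.7600 − 1.7523 = 0.008 bits.

0.008 bits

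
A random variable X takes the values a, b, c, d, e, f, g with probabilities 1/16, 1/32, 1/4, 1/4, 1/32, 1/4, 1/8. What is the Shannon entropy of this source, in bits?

2.4375 bits

Each probability is a power of 1/2, so log₂(1/p) is an integer.
H = Σ p·log₂(1/p) = 1/16·4 + 1/32·5 + 1/4·2 + 1/4·2 + 1/32·5 + 1/4·2 + 1/8·3 = 2.4375 bits.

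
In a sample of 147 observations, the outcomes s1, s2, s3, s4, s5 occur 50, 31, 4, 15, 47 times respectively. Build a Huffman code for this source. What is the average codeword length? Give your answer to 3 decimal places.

Probabilities are the counts divided by 147.
Repeatedly combine the two least-probable nodes; the expected code length is the sum of the merged weights.
merge 4/147 + 5/49 → 19/147
merge 19/147 + 31/147 → 50/147
merge 47/147 + 50/147 → 97/147
merge 50/147 + 97/147 → 1
L = 19/147 + 50/147 + 97/147 + 1 = 313/147 ≈ 2.129 bits/symbol.

2.129 bits/symbol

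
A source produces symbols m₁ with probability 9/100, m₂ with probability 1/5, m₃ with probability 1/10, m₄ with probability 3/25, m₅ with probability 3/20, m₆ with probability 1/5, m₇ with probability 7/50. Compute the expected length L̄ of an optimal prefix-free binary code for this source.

Repeatedly combine the two least-probable nodes; the expected code length is the sum of the merged weights.
merge 9/100 + 1/10 → 19/100
merge 3/25 + 7/50 → 13/50
merge 3/20 + 19/100 → 17/50
merge 1/5 + 1/5 → 2/5
merge 13/50 + 17/50 → 3/5
merge 2/5 + 3/5 → 1
L = 19/100 + 13/50 + 17/50 + 2/5 + 3/5 + 1 = 279/100 = 2.79 bits/symbol.

2.79 bits/symbol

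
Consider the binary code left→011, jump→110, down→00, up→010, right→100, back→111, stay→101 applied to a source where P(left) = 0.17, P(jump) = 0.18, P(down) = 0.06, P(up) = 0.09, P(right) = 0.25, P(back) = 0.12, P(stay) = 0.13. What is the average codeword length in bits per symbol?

2.94 bits/symbol

L̄ = Σ pᵢ·ℓᵢ = 0.17·3 + 0.18·3 + 0.06·2 + 0.09·3 + 0.25·3 + 0.12·3 + 0.13·3 = 2.94 bits/symbol.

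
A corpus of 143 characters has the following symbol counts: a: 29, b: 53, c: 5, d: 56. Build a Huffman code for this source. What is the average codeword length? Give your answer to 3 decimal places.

1.846 bits/symbol

Probabilities are the counts divided by 143.
Repeatedly combine the two least-probable nodes; the expected code length is the sum of the merged weights.
merge 5/143 + 29/143 → 34/143
merge 34/143 + 53/143 → 87/143
merge 56/143 + 87/143 → 1
L = 34/143 + 87/143 + 1 = 24/13 ≈ 1.846 bits/symbol.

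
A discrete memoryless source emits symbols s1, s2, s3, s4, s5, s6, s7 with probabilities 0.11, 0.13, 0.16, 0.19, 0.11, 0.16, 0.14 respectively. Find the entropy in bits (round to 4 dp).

2.7816 bits

H = −Σ pᵢ log₂ pᵢ.
−0.11·log₂(0.11) = 0.3503
−0.13·log₂(0.13) = 0.3826
−0.16·log₂(0.16) = 0.4230
−0.19·log₂(0.19) = 0.4552
−0.11·log₂(0.11) = 0.3503
−0.16·log₂(0.16) = 0.4230
−0.14·log₂(0.14) = 0.3971
Sum ≈ 2.7816 → 2.7816 bits.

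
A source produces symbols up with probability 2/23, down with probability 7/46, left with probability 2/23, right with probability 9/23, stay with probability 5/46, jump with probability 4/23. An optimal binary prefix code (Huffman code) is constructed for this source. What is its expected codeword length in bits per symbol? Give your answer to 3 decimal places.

2.391 bits/symbol

Repeatedly combine the two least-probable nodes; the expected code length is the sum of the merged weights.
merge 2/23 + 2/23 → 4/23
merge 5/46 + 7/46 → 6/23
merge 4/23 + 4/23 → 8/23
merge 6/23 + 8/23 → 14/23
merge 9/23 + 14/23 → 1
L = 4/23 + 6/23 + 8/23 + 14/23 + 1 = 55/23 ≈ 2.391 bits/symbol.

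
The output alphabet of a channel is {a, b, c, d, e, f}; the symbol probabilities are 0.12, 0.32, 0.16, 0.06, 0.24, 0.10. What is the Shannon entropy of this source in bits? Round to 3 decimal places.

2.386 bits

H = −Σ pᵢ log₂ pᵢ.
−0.12·log₂(0.12) = 0.3671
−0.32·log₂(0.32) = 0.5260
−0.16·log₂(0.16) = 0.4230
−0.06·log₂(0.06) = 0.2435
−0.24·log₂(0.24) = 0.4941
−0.10·log₂(0.10) = 0.3322
Sum ≈ 2.3860 → 2.386 bits.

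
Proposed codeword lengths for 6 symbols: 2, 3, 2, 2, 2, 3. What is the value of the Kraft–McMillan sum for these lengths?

1.25

With common denominator 2^3 = 8: Σ 2^(−ℓᵢ) = 2/8 + 1/8 + 2/8 + 2/8 + 2/8 + 1/8 = 10/8 = 1.25.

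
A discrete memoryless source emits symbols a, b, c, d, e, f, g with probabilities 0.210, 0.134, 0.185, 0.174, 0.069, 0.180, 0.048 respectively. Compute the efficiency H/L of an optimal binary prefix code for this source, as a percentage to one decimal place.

98.2%

Entropy H = −Σ p log₂ p ≈ 2.6725 bits.
Huffman merges: 6/125+69/1000→117/1000; 117/1000+67/500→251/1000; 87/500+9/50→177/500; 37/200+21/100→79/200; 251/1000+177/500→121/200; 79/200+121/200→1. L = 1361/500 ≈ 2.7220.
Efficiency = H/L = 2.6725/2.7220 = 98.2%.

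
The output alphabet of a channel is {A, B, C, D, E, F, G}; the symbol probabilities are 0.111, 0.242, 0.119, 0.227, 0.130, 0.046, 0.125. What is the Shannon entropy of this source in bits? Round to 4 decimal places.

2.6604 bits

H = −Σ pᵢ log₂ pᵢ.
−0.111·log₂(0.111) = 0.3520
−0.242·log₂(0.242) = 0.4954
−0.119·log₂(0.119) = 0.3654
−0.227·log₂(0.227) = 0.4856
−0.130·log₂(0.130) = 0.3826
−0.046·log₂(0.046) = 0.2043
−0.125·log₂(0.125) = 0.3750
Sum ≈ 2.6604 → 2.6604 bits.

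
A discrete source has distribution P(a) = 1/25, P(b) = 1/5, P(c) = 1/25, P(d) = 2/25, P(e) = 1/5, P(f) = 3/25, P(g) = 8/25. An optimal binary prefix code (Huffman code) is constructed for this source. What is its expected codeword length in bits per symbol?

Repeatedly combine the two least-probable nodes; the expected code length is the sum of the merged weights.
merge 1/25 + 1/25 → 2/25
merge 2/25 + 2/25 → 4/25
merge 3/25 + 4/25 → 7/25
merge 1/5 + 1/5 → 2/5
merge 7/25 + 8/25 → 3/5
merge 2/5 + 3/5 → 1
L = 2/25 + 4/25 + 7/25 + 2/5 + 3/5 + 1 = 63/25 = 2.52 bits/symbol.

2.52 bits/symbol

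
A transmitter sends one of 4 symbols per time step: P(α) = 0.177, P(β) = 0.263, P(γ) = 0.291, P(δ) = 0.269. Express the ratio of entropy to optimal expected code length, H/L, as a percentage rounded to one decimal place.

Entropy H = −Σ p log₂ p ≈ 1.9768 bits.
Huffman merges: 177/1000+263/1000→11/25; 269/1000+291/1000→14/25; 11/25+14/25→1. L = 2 ≈ 2.0000.
Efficiency = H/L = 1.9768/2.0000 = 98.8%.

98.8%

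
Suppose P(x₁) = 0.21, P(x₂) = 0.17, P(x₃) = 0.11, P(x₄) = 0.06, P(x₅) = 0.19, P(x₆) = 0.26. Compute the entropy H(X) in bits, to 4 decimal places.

H = −Σ pᵢ log₂ pᵢ.
−0.21·log₂(0.21) = 0.4728
−0.17·log₂(0.17) = 0.4346
−0.11·log₂(0.11) = 0.3503
−0.06·log₂(0.06) = 0.2435
−0.19·log₂(0.19) = 0.4552
−0.26·log₂(0.26) = 0.5053
Sum ≈ 2.4617 → 2.4617 bits.

2.4617 bits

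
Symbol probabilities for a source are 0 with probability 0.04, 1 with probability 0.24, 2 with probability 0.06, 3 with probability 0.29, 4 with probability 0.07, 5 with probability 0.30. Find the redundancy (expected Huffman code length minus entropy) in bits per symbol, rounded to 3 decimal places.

0.039 bits

Entropy H = −Σ p log₂ p ≈ 2.2310 bits.
Huffman merges: 1/25+3/50→1/10; 7/100+1/10→17/100; 17/100+6/25→41/100; 29/100+3/10→59/100; 41/100+59/100→1. L = 227/100 ≈ 2.2700.
L − H = 2.2700 − 2.2310 = 0.039 bits.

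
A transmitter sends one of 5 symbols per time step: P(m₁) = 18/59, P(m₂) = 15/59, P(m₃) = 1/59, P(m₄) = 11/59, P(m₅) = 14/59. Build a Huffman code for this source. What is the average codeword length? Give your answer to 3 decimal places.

Repeatedly combine the two least-probable nodes; the expected code length is the sum of the merged weights.
merge 1/59 + 11/59 → 12/59
merge 12/59 + 14/59 → 26/59
merge 15/59 + 18/59 → 33/59
merge 26/59 + 33/59 → 1
L = 12/59 + 26/59 + 33/59 + 1 = 130/59 ≈ 2.203 bits/symbol.

2.203 bits/symbol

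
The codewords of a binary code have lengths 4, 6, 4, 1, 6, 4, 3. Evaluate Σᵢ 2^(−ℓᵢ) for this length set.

With common denominator 2^6 = 64: Σ 2^(−ℓᵢ) = 4/64 + 1/64 + 4/64 + 32/64 + 1/64 + 4/64 + 8/64 = 54/64 = 0.84375.

0.84375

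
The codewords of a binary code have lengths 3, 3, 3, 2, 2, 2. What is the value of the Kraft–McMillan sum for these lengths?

With common denominator 2^3 = 8: Σ 2^(−ℓᵢ) = 1/8 + 1/8 + 1/8 + 2/8 + 2/8 + 2/8 = 9/8 = 1.125.

1.125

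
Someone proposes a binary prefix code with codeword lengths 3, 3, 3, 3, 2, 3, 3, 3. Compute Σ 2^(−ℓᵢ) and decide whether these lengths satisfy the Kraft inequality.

1.125; no

With common denominator 2^3 = 8: Σ 2^(−ℓᵢ) = 1/8 + 1/8 + 1/8 + 1/8 + 2/8 + 1/8 + 1/8 + 1/8 = 9/8 = 1.125.
Kraft's inequality requires Σ ≤ 1; here Σ = 1.125 > 1, so no such prefix code exists.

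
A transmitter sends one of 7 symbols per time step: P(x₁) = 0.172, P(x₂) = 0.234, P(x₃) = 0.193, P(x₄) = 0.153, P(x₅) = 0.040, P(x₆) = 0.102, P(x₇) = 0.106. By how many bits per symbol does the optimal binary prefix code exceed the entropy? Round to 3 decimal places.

0.051 bits

Entropy H = −Σ p log₂ p ≈ 2.6645 bits.
Huffman merges: 1/25+51/500→71/500; 53/500+71/500→31/125; 153/1000+43/250→13/40; 193/1000+117/500→427/1000; 31/125+13/40→573/1000; 427/1000+573/1000→1. L = 543/200 ≈ 2.7150.
L − H = 2.7150 − 2.6645 = 0.051 bits.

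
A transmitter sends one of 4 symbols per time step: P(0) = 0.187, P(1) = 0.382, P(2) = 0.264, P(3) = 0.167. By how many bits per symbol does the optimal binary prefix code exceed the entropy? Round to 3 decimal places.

Entropy H = −Σ p log₂ p ≈ 1.9211 bits.
Huffman merges: 167/1000+187/1000→177/500; 33/125+177/500→309/500; 191/500+309/500→1. L = 493/250 ≈ 1.9720.
L − H = 1.9720 − 1.9211 = 0.051 bits.

0.051 bits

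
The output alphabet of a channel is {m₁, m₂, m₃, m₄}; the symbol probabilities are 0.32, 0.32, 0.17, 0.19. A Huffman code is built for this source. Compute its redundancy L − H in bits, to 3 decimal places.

Entropy H = −Σ p log₂ p ≈ 1.9419 bits.
Huffman merges: 17/100+19/100→9/25; 8/25+8/25→16/25; 9/25+16/25→1. L = 2 ≈ 2.0000.
L − H = 2.0000 − 1.9419 = 0.058 bits.

0.058 bits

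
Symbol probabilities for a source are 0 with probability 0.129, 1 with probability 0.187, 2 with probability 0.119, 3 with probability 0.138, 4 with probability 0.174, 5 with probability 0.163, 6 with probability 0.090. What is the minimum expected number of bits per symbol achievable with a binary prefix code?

2.813 bits/symbol

Repeatedly combine the two least-probable nodes; the expected code length is the sum of the merged weights.
merge 9/100 + 119/1000 → 209/1000
merge 129/1000 + 69/500 → 267/1000
merge 163/1000 + 87/500 → 337/1000
merge 187/1000 + 209/1000 → 99/250
merge 267/1000 + 337/1000 → 151/250
merge 99/250 + 151/250 → 1
L = 209/1000 + 267/1000 + 337/1000 + 99/250 + 151/250 + 1 = 2813/1000 = 2.813 bits/symbol.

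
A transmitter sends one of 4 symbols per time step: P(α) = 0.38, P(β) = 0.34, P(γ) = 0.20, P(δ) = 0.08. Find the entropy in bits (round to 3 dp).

1.816 bits

H = −Σ pᵢ log₂ pᵢ.
−0.38·log₂(0.38) = 0.5305
−0.34·log₂(0.34) = 0.5292
−0.20·log₂(0.20) = 0.4644
−0.08·log₂(0.08) = 0.2915
Sum ≈ 1.8155 → 1.816 bits.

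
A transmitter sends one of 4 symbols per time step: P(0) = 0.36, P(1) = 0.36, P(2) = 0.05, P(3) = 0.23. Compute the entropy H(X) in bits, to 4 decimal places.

1.7650 bits

H = −Σ pᵢ log₂ pᵢ.
−0.36·log₂(0.36) = 0.5306
−0.36·log₂(0.36) = 0.5306
−0.05·log₂(0.05) = 0.2161
−0.23·log₂(0.23) = 0.4877
Sum ≈ 1.7650 → 1.7650 bits.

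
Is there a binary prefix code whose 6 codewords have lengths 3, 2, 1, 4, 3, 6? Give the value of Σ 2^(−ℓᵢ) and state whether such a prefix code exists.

With common denominator 2^6 = 64: Σ 2^(−ℓᵢ) = 8/64 + 16/64 + 32/64 + 4/64 + 8/64 + 1/64 = 69/64 = 1.078125.
Kraft's inequality requires Σ ≤ 1; here Σ = 1.078125 > 1, so no such prefix code exists.

1.078125; no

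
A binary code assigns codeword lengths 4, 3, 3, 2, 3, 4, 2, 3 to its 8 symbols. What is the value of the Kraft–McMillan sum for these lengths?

1.125

With common denominator 2^4 = 16: Σ 2^(−ℓᵢ) = 1/16 + 2/16 + 2/16 + 4/16 + 2/16 + 1/16 + 4/16 + 2/16 = 18/16 = 1.125.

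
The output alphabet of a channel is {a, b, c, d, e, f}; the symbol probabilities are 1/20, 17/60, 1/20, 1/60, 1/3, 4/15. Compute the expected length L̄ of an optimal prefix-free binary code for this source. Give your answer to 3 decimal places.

Repeatedly combine the two least-probable nodes; the expected code length is the sum of the merged weights.
merge 1/60 + 1/20 → 1/15
merge 1/20 + 1/15 → 7/60
merge 7/60 + 4/15 → 23/60
merge 17/60 + 1/3 → 37/60
merge 23/60 + 37/60 → 1
L = 1/15 + 7/60 + 23/60 + 37/60 + 1 = 131/60 ≈ 2.183 bits/symbol.

2.183 bits/symbol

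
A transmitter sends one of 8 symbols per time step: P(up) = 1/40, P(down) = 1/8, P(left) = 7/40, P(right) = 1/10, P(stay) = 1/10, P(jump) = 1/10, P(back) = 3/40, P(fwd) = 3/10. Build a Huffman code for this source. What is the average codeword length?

Repeatedly combine the two least-probable nodes; the expected code length is the sum of the merged weights.
merge 1/40 + 3/40 → 1/10
merge 1/10 + 1/10 → 1/5
merge 1/10 + 1/10 → 1/5
merge 1/8 + 7/40 → 3/10
merge 1/5 + 1/5 → 2/5
merge 3/10 + 3/10 → 3/5
merge 2/5 + 3/5 → 1
L = 1/10 + 1/5 + 1/5 + 3/10 + 2/5 + 3/5 + 1 = 14/5 = 2.8 bits/symbol.

2.8 bits/symbol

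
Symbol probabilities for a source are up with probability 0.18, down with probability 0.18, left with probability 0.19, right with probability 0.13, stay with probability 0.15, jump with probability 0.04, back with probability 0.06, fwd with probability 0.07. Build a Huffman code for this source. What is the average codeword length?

Repeatedly combine the two least-probable nodes; the expected code length is the sum of the merged weights.
merge 1/25 + 3/50 → 1/10
merge 7/100 + 1/10 → 17/100
merge 13/100 + 3/20 → 7/25
merge 17/100 + 9/50 → 7/20
merge 9/50 + 19/100 → 37/100
merge 7/25 + 7/20 → 63/100
merge 37/100 + 63/100 → 1
L = 1/10 + 17/100 + 7/25 + 7/20 + 37/100 + 63/100 + 1 = 29/10 = 2.9 bits/symbol.

2.9 bits/symbol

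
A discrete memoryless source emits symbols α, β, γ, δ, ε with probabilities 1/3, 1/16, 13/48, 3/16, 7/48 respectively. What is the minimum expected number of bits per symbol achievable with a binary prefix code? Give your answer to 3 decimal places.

Repeatedly combine the two least-probable nodes; the expected code length is the sum of the merged weights.
merge 1/16 + 7/48 → 5/24
merge 3/16 + 5/24 → 19/48
merge 13/48 + 1/3 → 29/48
merge 19/48 + 29/48 → 1
L = 5/24 + 19/48 + 29/48 + 1 = 53/24 ≈ 2.208 bits/symbol.

2.208 bits/symbol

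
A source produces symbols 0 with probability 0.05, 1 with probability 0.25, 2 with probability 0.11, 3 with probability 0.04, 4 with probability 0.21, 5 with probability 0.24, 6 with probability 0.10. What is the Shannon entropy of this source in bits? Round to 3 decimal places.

2.551 bits

H = −Σ pᵢ log₂ pᵢ.
−0.05·log₂(0.05) = 0.2161
−0.25·log₂(0.25) = 0.5000
−0.11·log₂(0.11) = 0.3503
−0.04·log₂(0.04) = 0.1858
−0.21·log₂(0.21) = 0.4728
−0.24·log₂(0.24) = 0.4941
−0.10·log₂(0.10) = 0.3322
Sum ≈ 2.5513 → 2.551 bits.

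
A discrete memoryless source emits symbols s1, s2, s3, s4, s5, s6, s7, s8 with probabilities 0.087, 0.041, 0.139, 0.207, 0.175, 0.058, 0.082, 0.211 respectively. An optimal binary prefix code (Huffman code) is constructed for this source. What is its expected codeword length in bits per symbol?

2.85 bits/symbol

Repeatedly combine the two least-probable nodes; the expected code length is the sum of the merged weights.
merge 41/1000 + 29/500 → 99/1000
merge 41/500 + 87/1000 → 169/1000
merge 99/1000 + 139/1000 → 119/500
merge 169/1000 + 7/40 → 43/125
merge 207/1000 + 211/1000 → 209/500
merge 119/500 + 43/125 → 291/500
merge 209/500 + 291/500 → 1
L = 99/1000 + 169/1000 + 119/500 + 43/125 + 209/500 + 291/500 + 1 = 57/20 = 2.85 bits/symbol.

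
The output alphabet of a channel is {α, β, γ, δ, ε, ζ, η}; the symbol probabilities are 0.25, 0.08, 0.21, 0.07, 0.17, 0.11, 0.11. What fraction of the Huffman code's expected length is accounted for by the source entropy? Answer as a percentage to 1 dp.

Entropy H = −Σ p log₂ p ≈ 2.6680 bits.
Huffman merges: 7/100+2/25→3/20; 11/100+11/100→11/50; 3/20+17/100→8/25; 21/100+11/50→43/100; 1/4+8/25→57/100; 43/100+57/100→1. L = 269/100 ≈ 2.6900.
Efficiency = H/L = 2.6680/2.6900 = 99.2%.

99.2%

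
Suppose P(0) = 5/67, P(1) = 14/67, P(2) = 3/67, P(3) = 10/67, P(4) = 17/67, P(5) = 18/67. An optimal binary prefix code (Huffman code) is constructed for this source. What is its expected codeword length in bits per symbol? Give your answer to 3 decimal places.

Repeatedly combine the two least-probable nodes; the expected code length is the sum of the merged weights.
merge 3/67 + 5/67 → 8/67
merge 8/67 + 10/67 → 18/67
merge 14/67 + 17/67 → 31/67
merge 18/67 + 18/67 → 36/67
merge 31/67 + 36/67 → 1
L = 8/67 + 18/67 + 31/67 + 36/67 + 1 = 160/67 ≈ 2.388 bits/symbol.

2.388 bits/symbol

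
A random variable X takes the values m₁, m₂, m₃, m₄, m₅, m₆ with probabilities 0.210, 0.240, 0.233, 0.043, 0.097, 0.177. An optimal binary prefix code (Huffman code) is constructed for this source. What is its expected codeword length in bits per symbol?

2.457 bits/symbol

Repeatedly combine the two least-probable nodes; the expected code length is the sum of the merged weights.
merge 43/1000 + 97/1000 → 7/50
merge 7/50 + 177/1000 → 317/1000
merge 21/100 + 233/1000 → 443/1000
merge 6/25 + 317/1000 → 557/1000
merge 443/1000 + 557/1000 → 1
L = 7/50 + 317/1000 + 443/1000 + 557/1000 + 1 = 2457/1000 = 2.457 bits/symbol.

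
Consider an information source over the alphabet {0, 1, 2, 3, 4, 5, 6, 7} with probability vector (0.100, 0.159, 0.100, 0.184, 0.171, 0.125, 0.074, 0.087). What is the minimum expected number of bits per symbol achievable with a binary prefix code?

2.977 bits/symbol

Repeatedly combine the two least-probable nodes; the expected code length is the sum of the merged weights.
merge 37/500 + 87/1000 → 161/1000
merge 1/10 + 1/10 → 1/5
merge 1/8 + 159/1000 → 71/250
merge 161/1000 + 171/1000 → 83/250
merge 23/125 + 1/5 → 48/125
merge 71/250 + 83/250 → 77/125
merge 48/125 + 77/125 → 1
L = 161/1000 + 1/5 + 71/250 + 83/250 + 48/125 + 77/125 + 1 = 2977/1000 = 2.977 bits/symbol.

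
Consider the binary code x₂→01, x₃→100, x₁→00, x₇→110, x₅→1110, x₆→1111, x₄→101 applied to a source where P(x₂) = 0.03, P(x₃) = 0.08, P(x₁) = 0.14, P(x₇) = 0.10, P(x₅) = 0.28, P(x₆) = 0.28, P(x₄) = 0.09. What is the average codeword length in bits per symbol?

L̄ = Σ pᵢ·ℓᵢ = 0.03·2 + 0.08·3 + 0.14·2 + 0.10·3 + 0.28·4 + 0.28·4 + 0.09·3 = 3.39 bits/symbol.

3.39 bits/symbol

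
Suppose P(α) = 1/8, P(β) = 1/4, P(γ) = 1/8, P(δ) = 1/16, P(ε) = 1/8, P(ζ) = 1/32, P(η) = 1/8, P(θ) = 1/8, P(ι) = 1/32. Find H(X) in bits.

Each probability is a power of 1/2, so log₂(1/p) is an integer.
H = Σ p·log₂(1/p) = 1/8·3 + 1/4·2 + 1/8·3 + 1/16·4 + 1/8·3 + 1/32·5 + 1/8·3 + 1/8·3 + 1/32·5 = 2.9375 bits.

2.9375 bits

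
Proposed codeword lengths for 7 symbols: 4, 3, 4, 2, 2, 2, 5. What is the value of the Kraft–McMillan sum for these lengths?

1.03125

With common denominator 2^5 = 32: Σ 2^(−ℓᵢ) = 2/32 + 4/32 + 2/32 + 8/32 + 8/32 + 8/32 + 1/32 = 33/32 = 1.03125.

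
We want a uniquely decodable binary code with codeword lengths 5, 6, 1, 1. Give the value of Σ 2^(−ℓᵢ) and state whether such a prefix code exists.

With common denominator 2^6 = 64: Σ 2^(−ℓᵢ) = 2/64 + 1/64 + 32/64 + 32/64 = 67/64 = 1.046875.
Kraft's inequality requires Σ ≤ 1; here Σ = 1.046875 > 1, so no such prefix code exists.

1.046875; no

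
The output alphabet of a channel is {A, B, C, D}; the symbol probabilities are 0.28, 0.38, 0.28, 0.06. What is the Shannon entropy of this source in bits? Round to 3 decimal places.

H = −Σ pᵢ log₂ pᵢ.
−0.28·log₂(0.28) = 0.5142
−0.38·log₂(0.38) = 0.5305
−0.28·log₂(0.28) = 0.5142
−0.06·log₂(0.06) = 0.2435
Sum ≈ 1.8024 → 1.802 bits.

1.802 bits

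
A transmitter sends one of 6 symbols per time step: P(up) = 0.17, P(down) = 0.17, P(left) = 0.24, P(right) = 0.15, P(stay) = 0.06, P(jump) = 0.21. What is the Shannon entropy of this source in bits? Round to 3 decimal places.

2.490 bits

H = −Σ pᵢ log₂ pᵢ.
−0.17·log₂(0.17) = 0.4346
−0.17·log₂(0.17) = 0.4346
−0.24·log₂(0.24) = 0.4941
−0.15·log₂(0.15) = 0.4105
−0.06·log₂(0.06) = 0.2435
−0.21·log₂(0.21) = 0.4728
Sum ≈ 2.4902 → 2.490 bits.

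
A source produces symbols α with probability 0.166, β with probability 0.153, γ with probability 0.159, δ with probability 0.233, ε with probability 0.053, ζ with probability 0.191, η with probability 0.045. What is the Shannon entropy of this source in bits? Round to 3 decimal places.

2.638 bits

H = −Σ pᵢ log₂ pᵢ.
−0.166·log₂(0.166) = 0.4301
−0.153·log₂(0.153) = 0.4144
−0.159·log₂(0.159) = 0.4218
−0.233·log₂(0.233) = 0.4897
−0.053·log₂(0.053) = 0.2246
−0.191·log₂(0.191) = 0.4562
−0.045·log₂(0.045) = 0.2013
Sum ≈ 2.6380 → 2.638 bits.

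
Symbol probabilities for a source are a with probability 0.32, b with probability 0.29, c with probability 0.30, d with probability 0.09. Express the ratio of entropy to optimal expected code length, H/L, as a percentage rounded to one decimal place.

Entropy H = −Σ p log₂ p ≈ 1.8777 bits.
Huffman merges: 9/100+29/100→19/50; 3/10+8/25→31/50; 19/50+31/50→1. L = 2 ≈ 2.0000.
Efficiency = H/L = 1.8777/2.0000 = 93.9%.

93.9%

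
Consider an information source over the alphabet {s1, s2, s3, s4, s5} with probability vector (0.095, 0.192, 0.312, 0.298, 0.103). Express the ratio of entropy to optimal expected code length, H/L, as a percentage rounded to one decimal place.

Entropy H = −Σ p log₂ p ≈ 2.1623 bits.
Huffman merges: 19/200+103/1000→99/500; 24/125+99/500→39/100; 149/500+39/125→61/100; 39/100+61/100→1. L = 1099/500 ≈ 2.1980.
Efficiency = H/L = 2.1623/2.1980 = 98.4%.

98.4%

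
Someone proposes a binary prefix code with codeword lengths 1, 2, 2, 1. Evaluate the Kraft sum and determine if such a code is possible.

With common denominator 2^2 = 4: Σ 2^(−ℓᵢ) = 2/4 + 1/4 + 1/4 + 2/4 = 6/4 = 1.5.
Kraft's inequality requires Σ ≤ 1; here Σ = 1.5 > 1, so no such prefix code exists.

1.5; no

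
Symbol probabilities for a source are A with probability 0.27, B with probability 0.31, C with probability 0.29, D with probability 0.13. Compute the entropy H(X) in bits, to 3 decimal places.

H = −Σ pᵢ log₂ pᵢ.
−0.27·log₂(0.27) = 0.5100
−0.31·log₂(0.31) = 0.5238
−0.29·log₂(0.29) = 0.5179
−0.13·log₂(0.13) = 0.3826
Sum ≈ 1.9344 → 1.934 bits.

1.934 bits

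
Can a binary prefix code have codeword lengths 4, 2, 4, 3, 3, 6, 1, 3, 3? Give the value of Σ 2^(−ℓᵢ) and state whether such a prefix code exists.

1.390625; no

With common denominator 2^6 = 64: Σ 2^(−ℓᵢ) = 4/64 + 16/64 + 4/64 + 8/64 + 8/64 + 1/64 + 32/64 + 8/64 + 8/64 = 89/64 = 1.390625.
Kraft's inequality requires Σ ≤ 1; here Σ = 1.390625 > 1, so no such prefix code exists.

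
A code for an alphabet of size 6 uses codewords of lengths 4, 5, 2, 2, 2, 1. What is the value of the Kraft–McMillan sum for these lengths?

1.34375

With common denominator 2^5 = 32: Σ 2^(−ℓᵢ) = 2/32 + 1/32 + 8/32 + 8/32 + 8/32 + 16/32 = 43/32 = 1.34375.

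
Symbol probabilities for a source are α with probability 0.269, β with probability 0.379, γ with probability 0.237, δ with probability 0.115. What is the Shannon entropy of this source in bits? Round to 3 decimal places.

1.891 bits

H = −Σ pᵢ log₂ pᵢ.
−0.269·log₂(0.269) = 0.5096
−0.379·log₂(0.379) = 0.5305
−0.237·log₂(0.237) = 0.4923
−0.115·log₂(0.115) = 0.3588
Sum ≈ 1.8912 → 1.891 bits.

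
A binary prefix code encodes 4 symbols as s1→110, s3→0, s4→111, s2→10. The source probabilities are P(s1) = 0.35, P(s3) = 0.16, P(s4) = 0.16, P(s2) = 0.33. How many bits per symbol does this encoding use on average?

L̄ = Σ pᵢ·ℓᵢ = 0.35·3 + 0.16·1 + 0.16·3 + 0.33·2 = 2.35 bits/symbol.

2.35 bits/symbol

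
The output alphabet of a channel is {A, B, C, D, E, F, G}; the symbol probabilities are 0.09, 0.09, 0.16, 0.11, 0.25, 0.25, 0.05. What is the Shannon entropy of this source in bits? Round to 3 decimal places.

2.615 bits

H = −Σ pᵢ log₂ pᵢ.
−0.09·log₂(0.09) = 0.3127
−0.09·log₂(0.09) = 0.3127
−0.16·log₂(0.16) = 0.4230
−0.11·log₂(0.11) = 0.3503
−0.25·log₂(0.25) = 0.5000
−0.25·log₂(0.25) = 0.5000
−0.05·log₂(0.05) = 0.2161
Sum ≈ 2.6147 → 2.615 bits.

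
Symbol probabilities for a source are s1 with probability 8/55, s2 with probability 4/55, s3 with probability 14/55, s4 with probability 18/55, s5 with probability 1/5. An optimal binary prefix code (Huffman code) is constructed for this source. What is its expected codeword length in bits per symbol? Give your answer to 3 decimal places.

2.218 bits/symbol

Repeatedly combine the two least-probable nodes; the expected code length is the sum of the merged weights.
merge 4/55 + 8/55 → 12/55
merge 1/5 + 12/55 → 23/55
merge 14/55 + 18/55 → 32/55
merge 23/55 + 32/55 → 1
L = 12/55 + 23/55 + 32/55 + 1 = 122/55 ≈ 2.218 bits/symbol.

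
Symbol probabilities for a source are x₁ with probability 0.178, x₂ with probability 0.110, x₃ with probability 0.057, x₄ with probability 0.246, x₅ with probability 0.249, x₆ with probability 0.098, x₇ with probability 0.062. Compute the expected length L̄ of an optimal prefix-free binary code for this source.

2.624 bits/symbol

Repeatedly combine the two least-probable nodes; the expected code length is the sum of the merged weights.
merge 57/1000 + 31/500 → 119/1000
merge 49/500 + 11/100 → 26/125
merge 119/1000 + 89/500 → 297/1000
merge 26/125 + 123/500 → 227/500
merge 249/1000 + 297/1000 → 273/500
merge 227/500 + 273/500 → 1
L = 119/1000 + 26/125 + 297/1000 + 227/500 + 273/500 + 1 = 328/125 = 2.624 bits/symbol.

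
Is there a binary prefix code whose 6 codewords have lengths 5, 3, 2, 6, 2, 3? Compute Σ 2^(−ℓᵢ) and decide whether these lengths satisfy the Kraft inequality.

With common denominator 2^6 = 64: Σ 2^(−ℓᵢ) = 2/64 + 8/64 + 16/64 + 1/64 + 16/64 + 8/64 = 51/64 = 0.796875.
Kraft's inequality requires Σ ≤ 1; here Σ = 0.796875 ≤ 1, so such a prefix code exists.

0.796875; yes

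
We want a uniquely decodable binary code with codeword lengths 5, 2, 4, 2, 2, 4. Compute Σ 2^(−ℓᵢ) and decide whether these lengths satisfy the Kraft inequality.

0.90625; yes

With common denominator 2^5 = 32: Σ 2^(−ℓᵢ) = 1/32 + 8/32 + 2/32 + 8/32 + 8/32 + 2/32 = 29/32 = 0.90625.
Kraft's inequality requires Σ ≤ 1; here Σ = 0.90625 ≤ 1, so such a prefix code exists.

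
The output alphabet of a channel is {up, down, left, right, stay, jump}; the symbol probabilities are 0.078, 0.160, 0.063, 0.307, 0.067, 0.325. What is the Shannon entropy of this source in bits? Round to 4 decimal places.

2.2727 bits

H = −Σ pᵢ log₂ pᵢ.
−0.078·log₂(0.078) = 0.2871
−0.160·log₂(0.160) = 0.4230
−0.063·log₂(0.063) = 0.2513
−0.307·log₂(0.307) = 0.5230
−0.067·log₂(0.067) = 0.2613
−0.325·log₂(0.325) = 0.5270
Sum ≈ 2.2727 → 2.2727 bits.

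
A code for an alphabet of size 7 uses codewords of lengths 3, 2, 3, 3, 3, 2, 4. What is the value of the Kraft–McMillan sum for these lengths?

1.0625

With common denominator 2^4 = 16: Σ 2^(−ℓᵢ) = 2/16 + 4/16 + 2/16 + 2/16 + 2/16 + 4/16 + 1/16 = 17/16 = 1.0625.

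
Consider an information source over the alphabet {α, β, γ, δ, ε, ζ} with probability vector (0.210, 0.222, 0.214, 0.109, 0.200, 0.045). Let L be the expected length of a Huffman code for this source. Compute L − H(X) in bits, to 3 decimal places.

0.063 bits

Entropy H = −Σ p log₂ p ≈ 2.4451 bits.
Huffman merges: 9/200+109/1000→77/500; 77/500+1/5→177/500; 21/100+107/500→53/125; 111/500+177/500→72/125; 53/125+72/125→1. L = 627/250 ≈ 2.5080.
L − H = 2.5080 − 2.4451 = 0.063 bits.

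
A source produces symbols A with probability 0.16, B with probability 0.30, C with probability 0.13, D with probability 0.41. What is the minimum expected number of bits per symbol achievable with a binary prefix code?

Repeatedly combine the two least-probable nodes; the expected code length is the sum of the merged weights.
merge 13/100 + 4/25 → 29/100
merge 29/100 + 3/10 → 59/100
merge 41/100 + 59/100 → 1
L = 29/100 + 59/100 + 1 = 47/25 = 1.88 bits/symbol.

1.88 bits/symbol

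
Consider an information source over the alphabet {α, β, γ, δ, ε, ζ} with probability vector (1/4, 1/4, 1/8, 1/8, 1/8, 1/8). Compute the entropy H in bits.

Each probability is a power of 1/2, so log₂(1/p) is an integer.
H = Σ p·log₂(1/p) = 1/4·2 + 1/4·2 + 1/8·3 + 1/8·3 + 1/8·3 + 1/8·3 = 2.5 bits.

2.5 bits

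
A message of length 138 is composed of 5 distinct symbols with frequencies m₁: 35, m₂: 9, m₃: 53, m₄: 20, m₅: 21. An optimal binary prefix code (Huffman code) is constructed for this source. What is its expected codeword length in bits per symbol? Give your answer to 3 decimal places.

Probabilities are the counts divided by 138.
Repeatedly combine the two least-probable nodes; the expected code length is the sum of the merged weights.
merge 3/46 + 10/69 → 29/138
merge 7/46 + 29/138 → 25/69
merge 35/138 + 25/69 → 85/138
merge 53/138 + 85/138 → 1
L = 29/138 + 25/69 + 85/138 + 1 = 151/69 ≈ 2.188 bits/symbol.

2.188 bits/symbol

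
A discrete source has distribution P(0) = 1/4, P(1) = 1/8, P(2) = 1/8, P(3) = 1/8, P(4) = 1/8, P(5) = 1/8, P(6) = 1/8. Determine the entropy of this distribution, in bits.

Each probability is a power of 1/2, so log₂(1/p) is an integer.
H = Σ p·log₂(1/p) = 1/4·2 + 1/8·3 + 1/8·3 + 1/8·3 + 1/8·3 + 1/8·3 + 1/8·3 = 2.75 bits.

2.75 bits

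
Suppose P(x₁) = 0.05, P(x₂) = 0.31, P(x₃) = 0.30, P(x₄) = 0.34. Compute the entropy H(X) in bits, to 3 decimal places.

H = −Σ pᵢ log₂ pᵢ.
−0.05·log₂(0.05) = 0.2161
−0.31·log₂(0.31) = 0.5238
−0.30·log₂(0.30) = 0.5211
−0.34·log₂(0.34) = 0.5292
Sum ≈ 1.7902 → 1.790 bits.

1.790 bits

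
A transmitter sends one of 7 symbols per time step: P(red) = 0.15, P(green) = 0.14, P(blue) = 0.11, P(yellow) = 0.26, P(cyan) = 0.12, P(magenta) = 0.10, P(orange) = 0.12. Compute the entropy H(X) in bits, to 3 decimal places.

H = −Σ pᵢ log₂ pᵢ.
−0.15·log₂(0.15) = 0.4105
−0.14·log₂(0.14) = 0.3971
−0.11·log₂(0.11) = 0.3503
−0.26·log₂(0.26) = 0.5053
−0.12·log₂(0.12) = 0.3671
−0.10·log₂(0.10) = 0.3322
−0.12·log₂(0.12) = 0.3671
Sum ≈ 2.7296 → 2.730 bits.

2.730 bits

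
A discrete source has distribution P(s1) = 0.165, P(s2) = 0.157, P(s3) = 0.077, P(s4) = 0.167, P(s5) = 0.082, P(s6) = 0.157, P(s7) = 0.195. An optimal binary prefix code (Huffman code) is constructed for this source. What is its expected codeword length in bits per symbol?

Repeatedly combine the two least-probable nodes; the expected code length is the sum of the merged weights.
merge 77/1000 + 41/500 → 159/1000
merge 157/1000 + 157/1000 → 157/500
merge 159/1000 + 33/200 → 81/250
merge 167/1000 + 39/200 → 181/500
merge 157/500 + 81/250 → 319/500
merge 181/500 + 319/500 → 1
L = 159/1000 + 157/500 + 81/250 + 181/500 + 319/500 + 1 = 2797/1000 = 2.797 bits/symbol.

2.797 bits/symbol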